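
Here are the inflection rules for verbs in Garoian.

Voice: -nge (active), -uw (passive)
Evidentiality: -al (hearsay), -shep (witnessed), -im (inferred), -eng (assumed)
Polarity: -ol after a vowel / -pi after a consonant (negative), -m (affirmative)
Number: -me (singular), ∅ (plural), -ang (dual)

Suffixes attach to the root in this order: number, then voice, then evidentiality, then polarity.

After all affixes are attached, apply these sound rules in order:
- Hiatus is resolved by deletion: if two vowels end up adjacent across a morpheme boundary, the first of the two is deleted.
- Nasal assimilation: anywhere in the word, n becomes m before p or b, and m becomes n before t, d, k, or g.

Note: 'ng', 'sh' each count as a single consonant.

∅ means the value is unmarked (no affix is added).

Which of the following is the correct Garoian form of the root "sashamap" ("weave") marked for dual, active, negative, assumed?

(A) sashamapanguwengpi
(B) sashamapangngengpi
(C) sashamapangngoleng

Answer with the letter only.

Attach number dual -ang → sashamapang.
Attach voice active -nge → sashamapangnge.
Attach evidentiality assumed -eng → sashamapangngeeng.
Attach polarity negative -pi (after consonant 'ng') → sashamapangngeengpi.
Apply vowel deletion: sashamapangngeengpi → sashamapangngengpi.
Nasal assimilation: no change.
So the correct form is sashamapangngengpi, option (B).
(C) sashamapangngoleng is wrong: it has the affixes in the wrong order.
(A) sashamapanguwengpi is wrong: it uses passive instead of active for voice.

B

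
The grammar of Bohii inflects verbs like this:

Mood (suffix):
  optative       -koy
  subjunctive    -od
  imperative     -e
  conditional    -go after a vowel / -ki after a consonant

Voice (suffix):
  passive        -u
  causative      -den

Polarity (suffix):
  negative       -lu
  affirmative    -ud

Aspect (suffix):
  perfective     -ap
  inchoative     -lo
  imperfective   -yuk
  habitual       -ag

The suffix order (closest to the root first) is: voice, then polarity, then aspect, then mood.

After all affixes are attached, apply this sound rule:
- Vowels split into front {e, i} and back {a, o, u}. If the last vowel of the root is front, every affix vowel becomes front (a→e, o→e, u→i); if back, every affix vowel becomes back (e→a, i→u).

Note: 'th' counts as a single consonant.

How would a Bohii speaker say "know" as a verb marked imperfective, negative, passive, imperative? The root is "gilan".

Attach voice passive -u → gilanu.
Attach polarity negative -lu → gilanulu.
Attach aspect imperfective -yuk → gilanuluyuk.
Attach mood imperative -e → gilanuluyuke.
Apply vowel harmony: gilanuluyuke → gilanuluyuka.

gilanuluyuka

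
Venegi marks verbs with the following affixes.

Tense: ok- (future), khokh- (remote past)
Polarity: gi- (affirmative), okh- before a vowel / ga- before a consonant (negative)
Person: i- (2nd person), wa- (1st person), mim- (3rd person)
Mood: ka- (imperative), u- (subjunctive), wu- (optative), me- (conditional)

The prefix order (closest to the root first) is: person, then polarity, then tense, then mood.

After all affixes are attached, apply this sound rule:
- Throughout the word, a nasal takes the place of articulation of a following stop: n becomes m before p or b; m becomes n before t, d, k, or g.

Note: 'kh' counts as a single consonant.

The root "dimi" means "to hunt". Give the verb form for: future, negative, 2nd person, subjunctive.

uokokhidimi

Attach person 2nd person i- → idimi.
Attach polarity negative okh- (before vowel 'i') → okhidimi.
Attach tense future ok- → okokhidimi.
Attach mood subjunctive u- → uokokhidimi.
Nasal assimilation: no change.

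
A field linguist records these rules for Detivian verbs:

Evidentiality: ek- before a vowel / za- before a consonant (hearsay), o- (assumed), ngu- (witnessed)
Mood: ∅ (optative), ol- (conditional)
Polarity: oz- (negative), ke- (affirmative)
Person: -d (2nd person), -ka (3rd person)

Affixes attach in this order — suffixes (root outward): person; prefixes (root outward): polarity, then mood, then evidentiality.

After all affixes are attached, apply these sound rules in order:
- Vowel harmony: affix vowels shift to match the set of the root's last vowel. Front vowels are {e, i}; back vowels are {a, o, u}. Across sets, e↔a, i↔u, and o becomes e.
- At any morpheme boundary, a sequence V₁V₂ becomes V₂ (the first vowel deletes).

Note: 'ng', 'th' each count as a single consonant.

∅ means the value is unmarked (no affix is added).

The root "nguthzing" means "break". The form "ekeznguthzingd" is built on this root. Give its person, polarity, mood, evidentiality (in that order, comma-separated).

2nd person, negative, optative, hearsay

Segment: ek-oz-nguthzing-d.
person: -d → 2nd person.
polarity: oz- → negative.
mood: ∅ → optative.
evidentiality: ek/za- → hearsay.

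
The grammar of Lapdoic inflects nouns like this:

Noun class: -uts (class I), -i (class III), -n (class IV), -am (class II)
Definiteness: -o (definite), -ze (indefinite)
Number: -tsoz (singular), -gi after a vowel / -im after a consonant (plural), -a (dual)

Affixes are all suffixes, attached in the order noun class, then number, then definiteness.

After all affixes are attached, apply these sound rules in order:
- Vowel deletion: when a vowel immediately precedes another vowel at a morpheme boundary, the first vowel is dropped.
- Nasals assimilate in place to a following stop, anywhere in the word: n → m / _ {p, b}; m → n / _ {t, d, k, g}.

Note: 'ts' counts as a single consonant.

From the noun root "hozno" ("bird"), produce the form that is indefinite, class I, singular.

hoznutstsozze

Attach noun class class I -uts → hoznouts.
Attach number singular -tsoz → hoznoutstsoz.
Attach definiteness indefinite -ze → hoznoutstsozze.
Apply vowel deletion: hoznoutstsozze → hoznutstsozze.
Nasal assimilation: no change.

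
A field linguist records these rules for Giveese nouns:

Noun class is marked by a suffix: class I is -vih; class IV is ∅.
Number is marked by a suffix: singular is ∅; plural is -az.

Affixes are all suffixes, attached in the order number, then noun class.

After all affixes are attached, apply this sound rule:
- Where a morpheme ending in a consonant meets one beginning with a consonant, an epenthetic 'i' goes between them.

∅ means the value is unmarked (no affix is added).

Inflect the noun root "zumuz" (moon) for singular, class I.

zumuzivih

number = singular: zero marking, form stays zumuz.
Attach noun class class I -vih → zumuzvih.
Apply epenthesis: zumuzvih → zumuzivih.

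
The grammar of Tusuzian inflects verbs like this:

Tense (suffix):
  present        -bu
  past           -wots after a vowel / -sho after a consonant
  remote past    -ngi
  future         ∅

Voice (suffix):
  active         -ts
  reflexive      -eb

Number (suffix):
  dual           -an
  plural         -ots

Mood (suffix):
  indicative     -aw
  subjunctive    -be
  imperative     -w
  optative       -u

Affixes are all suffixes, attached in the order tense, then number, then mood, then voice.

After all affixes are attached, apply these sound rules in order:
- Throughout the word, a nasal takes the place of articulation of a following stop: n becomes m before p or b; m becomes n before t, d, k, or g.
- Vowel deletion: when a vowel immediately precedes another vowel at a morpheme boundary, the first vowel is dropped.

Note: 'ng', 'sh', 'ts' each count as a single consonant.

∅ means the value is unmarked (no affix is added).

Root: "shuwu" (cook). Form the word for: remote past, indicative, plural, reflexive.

Attach tense remote past -ngi → shuwungi.
Attach number plural -ots → shuwungiots.
Attach mood indicative -aw → shuwungiotsaw.
Attach voice reflexive -eb → shuwungiotsaweb.
Nasal assimilation: no change.
Apply vowel deletion: shuwungiotsaweb → shuwungotsaweb.

shuwungotsaweb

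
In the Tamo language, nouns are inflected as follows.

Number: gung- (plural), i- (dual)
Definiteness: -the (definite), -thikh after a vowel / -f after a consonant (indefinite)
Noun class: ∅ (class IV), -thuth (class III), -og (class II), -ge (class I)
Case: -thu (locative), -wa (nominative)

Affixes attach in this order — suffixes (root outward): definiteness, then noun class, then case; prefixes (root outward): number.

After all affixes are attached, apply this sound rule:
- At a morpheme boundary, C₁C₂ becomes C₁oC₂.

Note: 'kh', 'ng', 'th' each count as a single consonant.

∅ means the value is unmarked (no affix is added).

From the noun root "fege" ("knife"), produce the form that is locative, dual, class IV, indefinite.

Attach number dual i- → ifege.
Attach definiteness indefinite -thikh (after vowel 'e') → ifegethikh.
noun class = class IV: zero marking, form stays ifegethikh.
Attach case locative -thu → ifegethikhthu.
Apply epenthesis: ifegethikhthu → ifegethikhothu.

ifegethikhothu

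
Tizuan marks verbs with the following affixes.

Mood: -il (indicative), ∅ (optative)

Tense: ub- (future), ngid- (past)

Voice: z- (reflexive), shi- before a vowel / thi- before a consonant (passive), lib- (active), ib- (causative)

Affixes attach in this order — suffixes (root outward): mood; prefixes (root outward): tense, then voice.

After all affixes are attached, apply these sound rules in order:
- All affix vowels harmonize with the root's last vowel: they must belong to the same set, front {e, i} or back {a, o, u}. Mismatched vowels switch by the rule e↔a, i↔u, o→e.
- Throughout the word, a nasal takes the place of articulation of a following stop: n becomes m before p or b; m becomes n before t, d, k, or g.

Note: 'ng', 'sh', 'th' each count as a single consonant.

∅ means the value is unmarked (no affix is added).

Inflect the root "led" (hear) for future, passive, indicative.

shiibledil

Attach mood indicative -il → ledil.
Attach tense future ub- → ubledil.
Attach voice passive shi- (before vowel 'u') → shiubledil.
Apply vowel harmony: shiubledil → shiibledil.
Nasal assimilation: no change.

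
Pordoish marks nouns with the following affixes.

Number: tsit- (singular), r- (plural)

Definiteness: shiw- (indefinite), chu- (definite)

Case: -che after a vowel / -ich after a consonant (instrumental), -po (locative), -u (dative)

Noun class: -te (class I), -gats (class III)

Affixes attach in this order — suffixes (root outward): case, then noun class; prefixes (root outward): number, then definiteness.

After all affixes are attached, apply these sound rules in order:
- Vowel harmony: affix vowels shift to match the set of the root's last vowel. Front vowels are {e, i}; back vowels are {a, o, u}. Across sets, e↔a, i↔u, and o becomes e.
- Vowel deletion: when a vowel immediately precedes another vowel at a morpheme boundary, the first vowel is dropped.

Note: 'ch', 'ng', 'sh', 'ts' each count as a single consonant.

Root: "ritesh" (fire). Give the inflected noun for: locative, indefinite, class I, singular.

shiwtsitriteshpete

Attach case locative -po → riteshpo.
Attach number singular tsit- → tsitriteshpo.
Attach definiteness indefinite shiw- → shiwtsitriteshpo.
Attach noun class class I -te → shiwtsitriteshpote.
Apply vowel harmony: shiwtsitriteshpote → shiwtsitriteshpete.
Vowel deletion: no change.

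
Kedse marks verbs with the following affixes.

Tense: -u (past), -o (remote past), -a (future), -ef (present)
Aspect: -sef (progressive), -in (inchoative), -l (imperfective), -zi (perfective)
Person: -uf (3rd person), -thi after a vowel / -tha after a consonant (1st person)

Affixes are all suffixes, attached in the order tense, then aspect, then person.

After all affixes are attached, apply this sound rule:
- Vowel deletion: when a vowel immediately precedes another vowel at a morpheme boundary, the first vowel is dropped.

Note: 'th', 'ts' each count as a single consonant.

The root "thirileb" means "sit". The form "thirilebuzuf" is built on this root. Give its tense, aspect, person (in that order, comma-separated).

past, perfective, 3rd person

Segment: thirileb-u-zi-uf.
tense: -u → past.
aspect: -zi → perfective.
person: -uf → 3rd person.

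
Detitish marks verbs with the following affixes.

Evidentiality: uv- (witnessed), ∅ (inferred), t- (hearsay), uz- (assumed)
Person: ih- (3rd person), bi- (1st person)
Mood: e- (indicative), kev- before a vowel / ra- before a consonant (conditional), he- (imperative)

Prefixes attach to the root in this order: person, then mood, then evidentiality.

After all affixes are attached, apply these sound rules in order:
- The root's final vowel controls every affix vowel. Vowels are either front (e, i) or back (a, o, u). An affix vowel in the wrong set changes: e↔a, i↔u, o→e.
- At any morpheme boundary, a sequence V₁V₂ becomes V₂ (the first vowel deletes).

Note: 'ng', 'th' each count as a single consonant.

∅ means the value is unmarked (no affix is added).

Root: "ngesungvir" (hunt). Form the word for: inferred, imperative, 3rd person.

Attach person 3rd person ih- → ihngesungvir.
Attach mood imperative he- → heihngesungvir.
evidentiality = inferred: zero marking, form stays heihngesungvir.
Vowel harmony: no change.
Apply vowel deletion: heihngesungvir → hihngesungvir.

hihngesungvir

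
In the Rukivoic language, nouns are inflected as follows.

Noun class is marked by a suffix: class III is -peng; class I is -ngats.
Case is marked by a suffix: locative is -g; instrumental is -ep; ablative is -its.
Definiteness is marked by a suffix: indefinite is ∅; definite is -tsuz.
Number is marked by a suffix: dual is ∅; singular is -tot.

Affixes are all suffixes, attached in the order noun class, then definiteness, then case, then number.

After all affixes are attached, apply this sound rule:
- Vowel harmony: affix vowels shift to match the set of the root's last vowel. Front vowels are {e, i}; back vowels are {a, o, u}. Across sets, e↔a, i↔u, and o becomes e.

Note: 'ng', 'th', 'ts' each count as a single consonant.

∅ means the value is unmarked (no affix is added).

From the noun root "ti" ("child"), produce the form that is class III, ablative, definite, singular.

Attach noun class class III -peng → tipeng.
Attach definiteness definite -tsuz → tipengtsuz.
Attach case ablative -its → tipengtsuzits.
Attach number singular -tot → tipengtsuzitstot.
Apply vowel harmony: tipengtsuzitstot → tipengtsizitstet.

tipengtsizitstet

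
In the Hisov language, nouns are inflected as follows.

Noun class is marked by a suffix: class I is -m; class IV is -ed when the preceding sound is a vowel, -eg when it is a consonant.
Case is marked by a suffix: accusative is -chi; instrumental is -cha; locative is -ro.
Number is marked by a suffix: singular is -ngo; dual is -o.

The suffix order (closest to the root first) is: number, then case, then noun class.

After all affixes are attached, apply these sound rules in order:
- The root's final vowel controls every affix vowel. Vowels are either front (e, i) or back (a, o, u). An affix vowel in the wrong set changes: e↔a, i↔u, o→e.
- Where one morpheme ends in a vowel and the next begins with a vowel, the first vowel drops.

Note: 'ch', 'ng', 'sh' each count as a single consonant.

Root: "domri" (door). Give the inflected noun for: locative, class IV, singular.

domringered

Attach number singular -ngo → domringo.
Attach case locative -ro → domringoro.
Attach noun class class IV -ed (after vowel 'o') → domringoroed.
Apply vowel harmony: domringoroed → domringereed.
Apply vowel deletion: domringereed → domringered.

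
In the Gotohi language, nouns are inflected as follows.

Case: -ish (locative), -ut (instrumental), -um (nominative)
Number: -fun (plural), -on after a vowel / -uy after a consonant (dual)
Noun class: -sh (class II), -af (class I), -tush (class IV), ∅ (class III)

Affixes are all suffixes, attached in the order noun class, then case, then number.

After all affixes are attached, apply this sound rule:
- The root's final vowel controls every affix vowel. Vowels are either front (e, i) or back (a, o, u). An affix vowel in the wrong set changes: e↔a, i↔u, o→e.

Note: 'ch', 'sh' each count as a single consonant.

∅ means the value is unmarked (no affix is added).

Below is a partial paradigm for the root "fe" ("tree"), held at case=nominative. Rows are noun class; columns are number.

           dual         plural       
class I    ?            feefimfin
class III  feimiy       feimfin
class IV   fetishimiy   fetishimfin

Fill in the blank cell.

Attach noun class class I -af → feaf.
Attach case nominative -um → feafum.
Attach number dual -uy (after consonant 'm') → feafumuy.
Apply vowel harmony: feafumuy → feefimiy.

feefimiy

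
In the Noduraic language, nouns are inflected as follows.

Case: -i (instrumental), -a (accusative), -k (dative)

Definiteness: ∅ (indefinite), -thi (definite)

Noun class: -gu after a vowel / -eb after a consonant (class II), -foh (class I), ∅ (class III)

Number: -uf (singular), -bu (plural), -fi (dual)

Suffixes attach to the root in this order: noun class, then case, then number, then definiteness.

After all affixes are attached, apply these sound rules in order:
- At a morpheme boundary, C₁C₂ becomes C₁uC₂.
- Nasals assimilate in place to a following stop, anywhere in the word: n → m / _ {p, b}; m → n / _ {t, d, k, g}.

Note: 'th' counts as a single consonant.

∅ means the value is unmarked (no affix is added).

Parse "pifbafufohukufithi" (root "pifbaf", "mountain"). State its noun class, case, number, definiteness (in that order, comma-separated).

Segment: pifbaf-foh-k-fi-thi.
noun class: -foh → class I.
case: -k → dative.
number: -fi → dual.
definiteness: -thi → definite.

class I, dative, dual, definite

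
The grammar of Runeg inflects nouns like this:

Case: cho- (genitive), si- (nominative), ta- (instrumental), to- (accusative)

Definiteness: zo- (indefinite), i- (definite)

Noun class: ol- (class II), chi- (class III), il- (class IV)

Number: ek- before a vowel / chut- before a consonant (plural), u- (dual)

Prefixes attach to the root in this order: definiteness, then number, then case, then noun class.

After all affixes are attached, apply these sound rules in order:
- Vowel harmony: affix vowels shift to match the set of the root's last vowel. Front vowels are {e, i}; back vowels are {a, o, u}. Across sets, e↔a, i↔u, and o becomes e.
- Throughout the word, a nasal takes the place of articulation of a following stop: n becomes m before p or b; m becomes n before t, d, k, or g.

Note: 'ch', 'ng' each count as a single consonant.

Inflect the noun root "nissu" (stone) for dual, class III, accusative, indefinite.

chutouzonissu

Attach definiteness indefinite zo- → zonissu.
Attach number dual u- → uzonissu.
Attach case accusative to- → touzonissu.
Attach noun class class III chi- → chitouzonissu.
Apply vowel harmony: chitouzonissu → chutouzonissu.
Nasal assimilation: no change.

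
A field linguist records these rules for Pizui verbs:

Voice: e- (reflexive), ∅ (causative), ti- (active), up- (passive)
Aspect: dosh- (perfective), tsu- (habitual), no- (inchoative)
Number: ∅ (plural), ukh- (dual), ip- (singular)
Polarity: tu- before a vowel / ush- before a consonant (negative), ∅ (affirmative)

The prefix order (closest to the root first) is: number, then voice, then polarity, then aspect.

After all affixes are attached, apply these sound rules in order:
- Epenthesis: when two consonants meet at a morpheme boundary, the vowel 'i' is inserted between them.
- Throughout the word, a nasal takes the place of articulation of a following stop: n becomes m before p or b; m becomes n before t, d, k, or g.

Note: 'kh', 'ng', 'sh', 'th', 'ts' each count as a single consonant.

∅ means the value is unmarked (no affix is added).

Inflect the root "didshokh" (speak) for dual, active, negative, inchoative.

noushitiukhididshokh

Attach number dual ukh- → ukhdidshokh.
Attach voice active ti- → tiukhdidshokh.
Attach polarity negative ush- (before consonant 't') → ushtiukhdidshokh.
Attach aspect inchoative no- → noushtiukhdidshokh.
Apply epenthesis: noushtiukhdidshokh → noushitiukhididshokh.
Nasal assimilation: no change.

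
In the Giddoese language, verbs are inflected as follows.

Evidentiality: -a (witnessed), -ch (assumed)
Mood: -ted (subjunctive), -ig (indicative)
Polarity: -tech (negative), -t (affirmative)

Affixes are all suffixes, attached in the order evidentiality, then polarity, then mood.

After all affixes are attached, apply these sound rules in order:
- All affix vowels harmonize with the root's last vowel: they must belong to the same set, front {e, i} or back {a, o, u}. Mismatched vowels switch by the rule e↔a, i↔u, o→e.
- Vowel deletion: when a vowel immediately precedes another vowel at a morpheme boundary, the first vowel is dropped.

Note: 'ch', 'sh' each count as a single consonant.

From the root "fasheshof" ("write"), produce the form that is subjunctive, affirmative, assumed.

Attach evidentiality assumed -ch → fasheshofch.
Attach polarity affirmative -t → fasheshofcht.
Attach mood subjunctive -ted → fasheshofchtted.
Apply vowel harmony: fasheshofchtted → fasheshofchttad.
Vowel deletion: no change.

fasheshofchttad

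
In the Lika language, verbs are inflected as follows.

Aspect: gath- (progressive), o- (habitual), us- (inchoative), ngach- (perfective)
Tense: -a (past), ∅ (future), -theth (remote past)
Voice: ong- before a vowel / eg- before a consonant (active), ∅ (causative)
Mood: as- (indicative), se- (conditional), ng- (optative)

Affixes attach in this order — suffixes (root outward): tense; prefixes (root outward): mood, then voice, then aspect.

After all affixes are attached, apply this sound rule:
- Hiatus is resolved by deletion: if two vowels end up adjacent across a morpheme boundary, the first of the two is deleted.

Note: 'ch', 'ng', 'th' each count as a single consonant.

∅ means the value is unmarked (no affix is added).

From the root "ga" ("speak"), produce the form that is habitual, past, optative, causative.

ongga

Attach mood optative ng- → ngga.
voice = causative: zero marking, form stays ngga.
Attach tense past -a → nggaa.
Attach aspect habitual o- → onggaa.
Apply vowel deletion: onggaa → ongga.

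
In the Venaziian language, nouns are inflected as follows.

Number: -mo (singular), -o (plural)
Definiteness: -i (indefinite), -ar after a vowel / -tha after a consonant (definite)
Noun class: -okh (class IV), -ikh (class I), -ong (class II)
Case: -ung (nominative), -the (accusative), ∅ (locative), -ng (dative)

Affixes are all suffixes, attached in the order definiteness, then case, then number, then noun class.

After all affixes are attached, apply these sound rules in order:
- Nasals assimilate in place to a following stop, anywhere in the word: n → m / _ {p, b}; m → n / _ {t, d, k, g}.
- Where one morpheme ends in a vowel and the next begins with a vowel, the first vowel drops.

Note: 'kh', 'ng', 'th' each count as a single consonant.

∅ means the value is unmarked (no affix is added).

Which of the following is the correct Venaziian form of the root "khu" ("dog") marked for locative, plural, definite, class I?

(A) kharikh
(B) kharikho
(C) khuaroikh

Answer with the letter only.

Attach definiteness definite -ar (after vowel 'u') → khuar.
case = locative: zero marking, form stays khuar.
Attach number plural -o → khuaro.
Attach noun class class I -ikh → khuaroikh.
Nasal assimilation: no change.
Apply vowel deletion: khuaroikh → kharikh.
So the correct form is kharikh, option (A).
(B) kharikho is wrong: it has the affixes in the wrong order.
(C) khuaroikh is wrong: it fails to apply the sound rule(s).

A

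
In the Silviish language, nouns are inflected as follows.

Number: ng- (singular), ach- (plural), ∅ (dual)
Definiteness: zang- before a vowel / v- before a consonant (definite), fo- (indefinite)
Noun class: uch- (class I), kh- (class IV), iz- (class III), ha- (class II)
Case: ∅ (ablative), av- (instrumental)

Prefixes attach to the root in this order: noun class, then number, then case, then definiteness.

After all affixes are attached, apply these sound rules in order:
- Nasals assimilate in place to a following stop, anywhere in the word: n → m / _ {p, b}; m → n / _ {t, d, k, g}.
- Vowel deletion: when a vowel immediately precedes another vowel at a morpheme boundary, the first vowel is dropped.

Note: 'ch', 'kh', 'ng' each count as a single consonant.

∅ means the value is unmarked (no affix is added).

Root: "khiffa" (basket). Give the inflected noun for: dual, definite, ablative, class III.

zangizkhiffa

Attach noun class class III iz- → izkhiffa.
number = dual: zero marking, form stays izkhiffa.
case = ablative: zero marking, form stays izkhiffa.
Attach definiteness definite zang- (before vowel 'i') → zangizkhiffa.
Nasal assimilation: no change.
Vowel deletion: no change.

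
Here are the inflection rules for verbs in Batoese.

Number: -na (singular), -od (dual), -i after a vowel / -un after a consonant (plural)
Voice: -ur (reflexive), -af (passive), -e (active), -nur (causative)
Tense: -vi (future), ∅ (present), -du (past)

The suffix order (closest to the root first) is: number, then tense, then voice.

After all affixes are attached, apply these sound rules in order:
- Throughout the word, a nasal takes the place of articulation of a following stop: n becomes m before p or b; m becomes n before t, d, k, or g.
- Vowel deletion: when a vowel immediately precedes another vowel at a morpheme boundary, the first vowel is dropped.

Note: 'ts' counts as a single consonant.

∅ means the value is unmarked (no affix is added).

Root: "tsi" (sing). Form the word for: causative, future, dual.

Attach number dual -od → tsiod.
Attach tense future -vi → tsiodvi.
Attach voice causative -nur → tsiodvinur.
Nasal assimilation: no change.
Apply vowel deletion: tsiodvinur → tsodvinur.

tsodvinur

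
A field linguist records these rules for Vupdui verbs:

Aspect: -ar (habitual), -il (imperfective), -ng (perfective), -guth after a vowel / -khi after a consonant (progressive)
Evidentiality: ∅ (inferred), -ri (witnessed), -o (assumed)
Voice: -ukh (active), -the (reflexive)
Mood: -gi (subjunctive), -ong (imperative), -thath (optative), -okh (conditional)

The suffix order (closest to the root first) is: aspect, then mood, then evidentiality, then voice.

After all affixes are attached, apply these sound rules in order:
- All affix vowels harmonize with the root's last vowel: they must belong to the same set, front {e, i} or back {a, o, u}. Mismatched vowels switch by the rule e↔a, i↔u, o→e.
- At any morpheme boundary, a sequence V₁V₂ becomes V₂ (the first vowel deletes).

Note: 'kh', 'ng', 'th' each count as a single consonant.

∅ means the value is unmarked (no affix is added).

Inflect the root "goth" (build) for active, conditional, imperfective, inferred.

Attach aspect imperfective -il → gothil.
Attach mood conditional -okh → gothilokh.
evidentiality = inferred: zero marking, form stays gothilokh.
Attach voice active -ukh → gothilokhukh.
Apply vowel harmony: gothilokhukh → gothulokhukh.
Vowel deletion: no change.

gothulokhukh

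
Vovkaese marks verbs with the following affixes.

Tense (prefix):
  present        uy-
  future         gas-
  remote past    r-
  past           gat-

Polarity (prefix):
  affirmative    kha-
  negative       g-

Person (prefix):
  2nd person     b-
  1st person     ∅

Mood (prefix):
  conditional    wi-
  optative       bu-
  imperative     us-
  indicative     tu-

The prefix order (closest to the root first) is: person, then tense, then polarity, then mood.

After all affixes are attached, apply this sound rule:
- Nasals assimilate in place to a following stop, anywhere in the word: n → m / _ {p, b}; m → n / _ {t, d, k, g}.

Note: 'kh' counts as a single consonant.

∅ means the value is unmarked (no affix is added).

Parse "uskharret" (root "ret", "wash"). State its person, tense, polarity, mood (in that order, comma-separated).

1st person, remote past, affirmative, imperative

Segment: us-kha-r-ret.
person: ∅ → 1st person.
tense: r- → remote past.
polarity: kha- → affirmative.
mood: us- → imperative.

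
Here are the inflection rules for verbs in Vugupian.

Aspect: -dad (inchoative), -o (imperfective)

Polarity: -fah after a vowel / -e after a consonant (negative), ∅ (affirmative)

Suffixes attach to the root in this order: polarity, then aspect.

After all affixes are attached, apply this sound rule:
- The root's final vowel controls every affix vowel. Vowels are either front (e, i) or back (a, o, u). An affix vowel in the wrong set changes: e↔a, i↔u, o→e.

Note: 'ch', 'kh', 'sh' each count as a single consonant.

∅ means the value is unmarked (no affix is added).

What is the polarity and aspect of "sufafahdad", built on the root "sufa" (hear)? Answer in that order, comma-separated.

negative, inchoative

Segment: sufa-fah-dad.
polarity: -fah/e → negative.
aspect: -dad → inchoative.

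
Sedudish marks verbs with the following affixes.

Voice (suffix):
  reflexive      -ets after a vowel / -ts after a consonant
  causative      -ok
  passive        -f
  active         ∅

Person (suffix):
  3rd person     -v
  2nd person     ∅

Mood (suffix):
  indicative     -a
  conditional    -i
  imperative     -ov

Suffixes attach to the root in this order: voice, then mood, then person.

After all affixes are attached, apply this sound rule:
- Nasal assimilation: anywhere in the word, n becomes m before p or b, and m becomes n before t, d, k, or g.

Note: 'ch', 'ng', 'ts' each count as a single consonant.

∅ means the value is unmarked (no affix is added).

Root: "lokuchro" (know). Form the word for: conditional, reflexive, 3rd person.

lokuchroetsiv

Attach voice reflexive -ets (after vowel 'o') → lokuchroets.
Attach mood conditional -i → lokuchroetsi.
Attach person 3rd person -v → lokuchroetsiv.
Nasal assimilation: no change.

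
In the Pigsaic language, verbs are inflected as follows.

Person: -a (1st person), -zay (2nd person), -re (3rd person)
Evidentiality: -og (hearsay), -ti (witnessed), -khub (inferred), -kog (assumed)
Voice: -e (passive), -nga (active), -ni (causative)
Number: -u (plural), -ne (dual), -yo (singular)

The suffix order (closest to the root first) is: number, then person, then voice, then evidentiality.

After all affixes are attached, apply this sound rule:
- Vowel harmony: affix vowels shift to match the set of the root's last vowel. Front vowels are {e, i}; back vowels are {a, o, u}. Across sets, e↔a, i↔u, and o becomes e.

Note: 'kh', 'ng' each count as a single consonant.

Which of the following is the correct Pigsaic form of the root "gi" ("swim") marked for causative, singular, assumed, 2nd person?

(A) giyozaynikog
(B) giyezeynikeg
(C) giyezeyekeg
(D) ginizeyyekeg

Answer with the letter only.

Attach number singular -yo → giyo.
Attach person 2nd person -zay → giyozay.
Attach voice causative -ni → giyozayni.
Attach evidentiality assumed -kog → giyozaynikog.
Apply vowel harmony: giyozaynikog → giyezeynikeg.
So the correct form is giyezeynikeg, option (B).
(C) giyezeyekeg is wrong: it uses passive instead of causative for voice.
(D) ginizeyyekeg is wrong: it has the affixes in the wrong order.
(A) giyozaynikog is wrong: it fails to apply the sound rule(s).

B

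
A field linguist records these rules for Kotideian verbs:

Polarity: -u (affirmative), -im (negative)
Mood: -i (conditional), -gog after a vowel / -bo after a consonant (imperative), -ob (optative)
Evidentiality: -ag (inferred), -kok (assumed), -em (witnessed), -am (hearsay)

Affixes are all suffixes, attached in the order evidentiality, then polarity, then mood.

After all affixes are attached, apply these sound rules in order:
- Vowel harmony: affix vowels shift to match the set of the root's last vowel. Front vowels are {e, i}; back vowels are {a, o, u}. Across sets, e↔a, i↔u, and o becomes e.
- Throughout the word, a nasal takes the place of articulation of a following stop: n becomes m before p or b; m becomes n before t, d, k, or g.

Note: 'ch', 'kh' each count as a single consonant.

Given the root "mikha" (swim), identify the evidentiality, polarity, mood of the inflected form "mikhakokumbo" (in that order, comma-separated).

Segment: mikha-kok-im-bo.
evidentiality: -kok → assumed.
polarity: -im → negative.
mood: -gog/bo → imperative.

assumed, negative, imperative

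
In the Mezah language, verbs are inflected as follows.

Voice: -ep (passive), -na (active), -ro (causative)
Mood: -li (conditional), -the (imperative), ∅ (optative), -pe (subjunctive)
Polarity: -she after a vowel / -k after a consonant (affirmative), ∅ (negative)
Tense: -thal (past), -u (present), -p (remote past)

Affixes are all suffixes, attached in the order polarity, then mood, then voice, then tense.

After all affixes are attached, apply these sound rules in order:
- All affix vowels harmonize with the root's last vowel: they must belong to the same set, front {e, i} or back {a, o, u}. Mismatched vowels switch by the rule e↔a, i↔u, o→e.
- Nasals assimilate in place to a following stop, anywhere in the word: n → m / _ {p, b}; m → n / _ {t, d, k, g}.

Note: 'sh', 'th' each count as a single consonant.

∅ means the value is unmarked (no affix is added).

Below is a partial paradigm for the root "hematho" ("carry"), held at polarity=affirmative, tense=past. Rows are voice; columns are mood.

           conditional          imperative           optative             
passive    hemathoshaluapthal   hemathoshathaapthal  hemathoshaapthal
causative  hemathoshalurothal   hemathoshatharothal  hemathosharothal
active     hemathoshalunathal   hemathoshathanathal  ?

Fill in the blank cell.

Attach polarity affirmative -she (after vowel 'o') → hemathoshe.
mood = optative: zero marking, form stays hemathoshe.
Attach voice active -na → hemathoshena.
Attach tense past -thal → hemathoshenathal.
Apply vowel harmony: hemathoshenathal → hemathoshanathal.
Nasal assimilation: no change.

hemathoshanathal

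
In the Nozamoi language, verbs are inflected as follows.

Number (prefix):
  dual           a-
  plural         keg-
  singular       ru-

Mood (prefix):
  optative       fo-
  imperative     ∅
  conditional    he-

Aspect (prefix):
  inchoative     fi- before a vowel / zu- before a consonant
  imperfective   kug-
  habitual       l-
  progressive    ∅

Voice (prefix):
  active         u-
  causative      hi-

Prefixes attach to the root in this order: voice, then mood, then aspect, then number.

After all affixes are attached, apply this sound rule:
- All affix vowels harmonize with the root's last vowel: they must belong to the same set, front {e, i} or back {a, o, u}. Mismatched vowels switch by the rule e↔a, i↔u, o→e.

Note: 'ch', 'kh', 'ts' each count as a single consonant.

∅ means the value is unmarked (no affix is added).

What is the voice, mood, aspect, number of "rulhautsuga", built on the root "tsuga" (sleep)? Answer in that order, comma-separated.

active, conditional, habitual, singular

Segment: ru-l-he-u-tsuga.
voice: u- → active.
mood: he- → conditional.
aspect: l- → habitual.
number: ru- → singular.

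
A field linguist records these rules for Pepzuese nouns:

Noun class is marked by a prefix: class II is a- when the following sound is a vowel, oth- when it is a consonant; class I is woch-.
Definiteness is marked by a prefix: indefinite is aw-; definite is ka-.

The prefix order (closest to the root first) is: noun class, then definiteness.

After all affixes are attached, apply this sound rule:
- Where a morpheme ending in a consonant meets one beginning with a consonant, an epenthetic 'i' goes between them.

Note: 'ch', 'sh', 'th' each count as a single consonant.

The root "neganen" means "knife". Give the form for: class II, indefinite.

awothineganen

Attach noun class class II oth- (before consonant 'n') → othneganen.
Attach definiteness indefinite aw- → awothneganen.
Apply epenthesis: awothneganen → awothineganen.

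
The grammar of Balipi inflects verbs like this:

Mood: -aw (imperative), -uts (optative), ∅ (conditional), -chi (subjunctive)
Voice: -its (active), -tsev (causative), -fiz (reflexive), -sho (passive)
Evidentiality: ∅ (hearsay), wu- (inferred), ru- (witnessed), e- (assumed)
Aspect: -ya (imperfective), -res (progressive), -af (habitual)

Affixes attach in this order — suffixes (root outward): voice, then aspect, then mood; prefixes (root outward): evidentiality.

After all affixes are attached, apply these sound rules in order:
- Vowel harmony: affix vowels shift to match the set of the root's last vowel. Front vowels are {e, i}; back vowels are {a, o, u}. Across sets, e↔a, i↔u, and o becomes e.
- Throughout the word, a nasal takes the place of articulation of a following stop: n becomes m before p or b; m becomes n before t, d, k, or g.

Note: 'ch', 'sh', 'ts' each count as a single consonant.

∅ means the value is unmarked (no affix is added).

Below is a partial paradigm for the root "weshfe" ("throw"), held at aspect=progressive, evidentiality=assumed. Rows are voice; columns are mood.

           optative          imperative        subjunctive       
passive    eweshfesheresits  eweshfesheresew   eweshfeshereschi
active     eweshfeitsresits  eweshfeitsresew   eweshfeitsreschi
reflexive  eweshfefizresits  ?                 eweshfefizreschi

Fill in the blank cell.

Attach voice reflexive -fiz → weshfefiz.
Attach aspect progressive -res → weshfefizres.
Attach mood imperative -aw → weshfefizresaw.
Attach evidentiality assumed e- → eweshfefizresaw.
Apply vowel harmony: eweshfefizresaw → eweshfefizresew.
Nasal assimilation: no change.

eweshfefizresew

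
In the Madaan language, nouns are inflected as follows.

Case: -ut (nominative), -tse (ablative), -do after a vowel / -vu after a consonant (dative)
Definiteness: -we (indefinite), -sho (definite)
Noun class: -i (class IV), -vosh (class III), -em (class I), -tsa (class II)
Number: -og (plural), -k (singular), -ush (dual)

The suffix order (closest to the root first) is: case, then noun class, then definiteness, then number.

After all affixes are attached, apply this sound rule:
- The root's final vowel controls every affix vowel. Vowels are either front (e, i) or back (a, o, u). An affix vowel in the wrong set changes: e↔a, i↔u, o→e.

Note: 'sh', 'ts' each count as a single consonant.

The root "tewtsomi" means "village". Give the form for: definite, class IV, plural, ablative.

Attach case ablative -tse → tewtsomitse.
Attach noun class class IV -i → tewtsomitsei.
Attach definiteness definite -sho → tewtsomitseisho.
Attach number plural -og → tewtsomitseishoog.
Apply vowel harmony: tewtsomitseishoog → tewtsomitseisheeg.

tewtsomitseisheeg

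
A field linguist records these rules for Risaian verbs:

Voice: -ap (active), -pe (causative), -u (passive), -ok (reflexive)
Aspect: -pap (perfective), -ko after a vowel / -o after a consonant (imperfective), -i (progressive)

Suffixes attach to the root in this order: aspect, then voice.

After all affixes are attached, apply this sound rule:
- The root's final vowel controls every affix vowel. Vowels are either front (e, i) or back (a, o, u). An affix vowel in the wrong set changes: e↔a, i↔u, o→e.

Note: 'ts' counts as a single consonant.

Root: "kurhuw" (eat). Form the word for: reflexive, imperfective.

Attach aspect imperfective -o (after consonant 'w') → kurhuwo.
Attach voice reflexive -ok → kurhuwook.
Vowel harmony: no change.

kurhuwook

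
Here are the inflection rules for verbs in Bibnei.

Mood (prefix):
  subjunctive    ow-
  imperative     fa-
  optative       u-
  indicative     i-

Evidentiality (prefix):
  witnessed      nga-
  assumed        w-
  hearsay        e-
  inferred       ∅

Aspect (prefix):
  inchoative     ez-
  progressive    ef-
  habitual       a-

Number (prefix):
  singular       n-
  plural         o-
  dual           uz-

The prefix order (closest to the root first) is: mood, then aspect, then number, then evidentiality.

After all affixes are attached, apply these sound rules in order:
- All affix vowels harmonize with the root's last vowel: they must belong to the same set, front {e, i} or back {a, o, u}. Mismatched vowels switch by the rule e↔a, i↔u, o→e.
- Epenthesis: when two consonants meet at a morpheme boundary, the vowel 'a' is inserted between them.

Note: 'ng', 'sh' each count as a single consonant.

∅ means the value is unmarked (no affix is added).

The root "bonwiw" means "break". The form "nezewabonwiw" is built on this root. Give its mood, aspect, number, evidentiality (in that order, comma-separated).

Segment: n-ez-ow-bonwiw.
mood: ow- → subjunctive.
aspect: ez- → inchoative.
number: n- → singular.
evidentiality: ∅ → inferred.

subjunctive, inchoative, singular, inferred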